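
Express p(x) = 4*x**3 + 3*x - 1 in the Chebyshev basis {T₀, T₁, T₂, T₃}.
-T₀ + (6)T₁ + T₃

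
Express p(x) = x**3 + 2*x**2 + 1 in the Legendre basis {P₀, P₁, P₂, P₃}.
(5/3)P₀ + (3/5)P₁ + (4/3)P₂ + (2/5)P₃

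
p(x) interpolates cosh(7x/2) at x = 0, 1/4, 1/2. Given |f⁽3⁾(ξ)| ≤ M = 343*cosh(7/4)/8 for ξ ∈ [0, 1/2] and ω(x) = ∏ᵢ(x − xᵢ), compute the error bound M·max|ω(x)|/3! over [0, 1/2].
343*sqrt(3)*cosh(7/4)/13824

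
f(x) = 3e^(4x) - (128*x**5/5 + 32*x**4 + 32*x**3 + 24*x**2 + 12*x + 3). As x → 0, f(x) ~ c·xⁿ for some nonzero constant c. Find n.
6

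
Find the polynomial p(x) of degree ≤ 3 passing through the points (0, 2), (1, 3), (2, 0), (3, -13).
-x**3 + x**2 + x + 2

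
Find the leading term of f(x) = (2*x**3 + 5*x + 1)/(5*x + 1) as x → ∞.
2*x**2/5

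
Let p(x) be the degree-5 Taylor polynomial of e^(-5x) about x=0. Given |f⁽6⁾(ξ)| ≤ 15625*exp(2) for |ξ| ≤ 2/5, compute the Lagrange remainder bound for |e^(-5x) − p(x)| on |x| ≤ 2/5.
4*exp(2)/45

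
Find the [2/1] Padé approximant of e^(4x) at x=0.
(8*x**2/3 + 8*x/3 + 1)/(1 - 4*x/3)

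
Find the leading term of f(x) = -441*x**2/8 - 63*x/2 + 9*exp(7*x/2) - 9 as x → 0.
1029*x**3/16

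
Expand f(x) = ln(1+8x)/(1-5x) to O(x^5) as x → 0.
8*x + 8*x**2 + 632*x**3/3 + 88*x**4/3 + O(x**5)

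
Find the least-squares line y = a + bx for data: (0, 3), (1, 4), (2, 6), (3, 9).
a = 5/2, b = 2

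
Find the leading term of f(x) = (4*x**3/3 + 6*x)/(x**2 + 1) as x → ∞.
4*x/3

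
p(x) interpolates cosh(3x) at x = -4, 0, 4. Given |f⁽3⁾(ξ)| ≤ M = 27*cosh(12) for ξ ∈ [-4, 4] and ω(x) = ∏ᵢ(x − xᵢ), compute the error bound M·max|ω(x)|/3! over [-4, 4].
64*sqrt(3)*cosh(12)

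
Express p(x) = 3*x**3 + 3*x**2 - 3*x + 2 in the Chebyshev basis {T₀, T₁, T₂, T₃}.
(7/2)T₀ + (-3/4)T₁ + (3/2)T₂ + (3/4)T₃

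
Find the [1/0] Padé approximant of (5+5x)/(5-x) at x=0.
6*x/5 + 1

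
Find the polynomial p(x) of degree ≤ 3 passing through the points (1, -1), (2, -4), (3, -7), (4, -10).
2 - 3*x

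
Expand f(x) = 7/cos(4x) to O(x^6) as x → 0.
7 + 56*x**2 + 1120*x**4/3 + O(x**6)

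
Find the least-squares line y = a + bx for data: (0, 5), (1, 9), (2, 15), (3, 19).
a = 24/5, b = 24/5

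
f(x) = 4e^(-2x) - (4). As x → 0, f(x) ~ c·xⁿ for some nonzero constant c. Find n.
1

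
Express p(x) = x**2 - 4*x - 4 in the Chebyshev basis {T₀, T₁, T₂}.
(-7/2)T₀ + (-4)T₁ + (1/2)T₂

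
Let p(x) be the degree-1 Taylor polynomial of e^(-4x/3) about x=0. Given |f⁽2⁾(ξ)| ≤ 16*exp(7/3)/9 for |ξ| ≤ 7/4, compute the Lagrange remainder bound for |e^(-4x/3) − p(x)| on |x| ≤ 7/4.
49*exp(7/3)/18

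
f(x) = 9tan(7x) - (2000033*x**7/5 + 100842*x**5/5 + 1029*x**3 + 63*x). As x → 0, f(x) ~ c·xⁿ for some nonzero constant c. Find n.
9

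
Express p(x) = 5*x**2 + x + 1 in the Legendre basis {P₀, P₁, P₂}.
(8/3)P₀ + P₁ + (10/3)P₂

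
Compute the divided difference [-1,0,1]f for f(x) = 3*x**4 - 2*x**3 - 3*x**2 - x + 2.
0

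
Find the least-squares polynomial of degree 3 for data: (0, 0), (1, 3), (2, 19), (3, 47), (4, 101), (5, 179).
-11/126 + (17/756)x + (337/126)x² + (97/108)x³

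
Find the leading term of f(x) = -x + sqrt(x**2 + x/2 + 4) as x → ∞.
1/4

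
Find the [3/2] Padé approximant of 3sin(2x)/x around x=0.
(6 - 14*x**2/5)/(x**2/5 + 1)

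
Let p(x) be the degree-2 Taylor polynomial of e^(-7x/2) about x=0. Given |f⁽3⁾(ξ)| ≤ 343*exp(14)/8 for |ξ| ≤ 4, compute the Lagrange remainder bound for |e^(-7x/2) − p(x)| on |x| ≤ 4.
1372*exp(14)/3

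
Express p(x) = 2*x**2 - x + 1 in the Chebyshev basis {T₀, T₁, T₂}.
(2)T₀ - T₁ + T₂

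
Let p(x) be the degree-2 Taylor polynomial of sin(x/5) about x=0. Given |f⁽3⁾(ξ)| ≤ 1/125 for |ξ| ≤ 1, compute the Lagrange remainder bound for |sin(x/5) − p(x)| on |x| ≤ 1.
1/750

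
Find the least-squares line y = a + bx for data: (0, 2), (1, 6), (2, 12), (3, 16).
a = 9/5, b = 24/5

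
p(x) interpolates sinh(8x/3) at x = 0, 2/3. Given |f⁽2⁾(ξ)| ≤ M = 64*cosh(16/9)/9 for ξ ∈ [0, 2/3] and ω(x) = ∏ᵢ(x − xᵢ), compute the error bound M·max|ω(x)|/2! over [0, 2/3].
32*cosh(16/9)/81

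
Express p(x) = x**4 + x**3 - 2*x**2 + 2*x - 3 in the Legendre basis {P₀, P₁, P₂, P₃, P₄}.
(-52/15)P₀ + (13/5)P₁ + (-16/21)P₂ + (2/5)P₃ + (8/35)P₄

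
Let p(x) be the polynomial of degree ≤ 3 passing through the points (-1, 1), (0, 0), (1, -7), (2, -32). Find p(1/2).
-2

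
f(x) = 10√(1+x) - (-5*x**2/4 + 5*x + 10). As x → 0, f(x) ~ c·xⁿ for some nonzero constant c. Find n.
3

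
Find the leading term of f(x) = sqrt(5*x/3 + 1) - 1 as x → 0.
5*x/6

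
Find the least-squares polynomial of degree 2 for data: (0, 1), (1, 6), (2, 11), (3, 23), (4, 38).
51/35 + (97/70)x + (27/14)x²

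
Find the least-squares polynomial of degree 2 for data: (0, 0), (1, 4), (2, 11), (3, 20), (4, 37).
2/5 + x + (2)x²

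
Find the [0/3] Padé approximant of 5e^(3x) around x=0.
5/(-9*x**3/2 + 9*x**2/2 - 3*x + 1)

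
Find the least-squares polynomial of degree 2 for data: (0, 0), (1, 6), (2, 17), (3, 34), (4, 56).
1/35 + (22/7)x + (19/7)x²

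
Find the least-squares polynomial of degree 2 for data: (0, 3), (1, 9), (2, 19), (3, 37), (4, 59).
109/35 + (18/7)x + (20/7)x²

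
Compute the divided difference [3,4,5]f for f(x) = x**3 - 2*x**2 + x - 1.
10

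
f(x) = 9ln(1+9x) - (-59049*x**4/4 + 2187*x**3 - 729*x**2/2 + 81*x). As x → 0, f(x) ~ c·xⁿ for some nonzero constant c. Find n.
5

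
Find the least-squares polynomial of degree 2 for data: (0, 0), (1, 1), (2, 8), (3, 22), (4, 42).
1/35 + (-33/14)x + (45/14)x²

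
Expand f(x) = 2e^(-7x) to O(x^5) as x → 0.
2 - 14*x + 49*x**2 - 343*x**3/3 + 2401*x**4/12 + O(x**5)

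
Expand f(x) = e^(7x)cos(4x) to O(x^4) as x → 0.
1 + 7*x + 33*x**2/2 + 7*x**3/6 + O(x**4)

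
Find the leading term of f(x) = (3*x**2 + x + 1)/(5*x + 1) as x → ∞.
3*x/5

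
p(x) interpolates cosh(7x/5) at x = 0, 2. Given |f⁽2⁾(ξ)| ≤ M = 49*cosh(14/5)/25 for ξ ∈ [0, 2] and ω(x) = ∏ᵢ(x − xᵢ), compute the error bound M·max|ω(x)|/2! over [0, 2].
49*cosh(14/5)/50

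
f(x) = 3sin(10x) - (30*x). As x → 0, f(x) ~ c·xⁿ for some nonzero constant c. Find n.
3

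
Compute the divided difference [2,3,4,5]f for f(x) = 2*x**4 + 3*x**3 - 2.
31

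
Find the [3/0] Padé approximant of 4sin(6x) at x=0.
-144*x**3 + 24*x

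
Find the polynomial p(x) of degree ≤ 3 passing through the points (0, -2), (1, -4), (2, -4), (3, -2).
x**2 - 3*x - 2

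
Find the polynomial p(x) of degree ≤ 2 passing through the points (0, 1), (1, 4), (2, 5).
-x**2 + 4*x + 1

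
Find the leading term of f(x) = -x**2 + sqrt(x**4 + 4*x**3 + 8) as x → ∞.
2*x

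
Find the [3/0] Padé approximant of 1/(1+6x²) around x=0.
1 - 6*x**2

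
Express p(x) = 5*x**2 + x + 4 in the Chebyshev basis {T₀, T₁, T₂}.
(13/2)T₀ + T₁ + (5/2)T₂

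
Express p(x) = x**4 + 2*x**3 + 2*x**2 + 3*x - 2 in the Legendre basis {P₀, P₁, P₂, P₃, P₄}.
(-17/15)P₀ + (21/5)P₁ + (40/21)P₂ + (4/5)P₃ + (8/35)P₄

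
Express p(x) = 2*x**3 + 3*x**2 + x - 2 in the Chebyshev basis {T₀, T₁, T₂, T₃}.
(-1/2)T₀ + (5/2)T₁ + (3/2)T₂ + (1/2)T₃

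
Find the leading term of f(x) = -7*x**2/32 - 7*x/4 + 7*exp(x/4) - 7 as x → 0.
7*x**3/384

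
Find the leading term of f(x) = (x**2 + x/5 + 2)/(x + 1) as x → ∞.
x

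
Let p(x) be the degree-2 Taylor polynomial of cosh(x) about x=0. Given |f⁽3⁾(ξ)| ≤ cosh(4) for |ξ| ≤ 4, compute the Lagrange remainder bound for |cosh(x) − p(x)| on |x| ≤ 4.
32*cosh(4)/3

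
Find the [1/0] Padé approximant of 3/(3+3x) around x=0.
1 - x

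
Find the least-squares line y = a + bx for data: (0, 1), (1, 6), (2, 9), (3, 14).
a = 6/5, b = 21/5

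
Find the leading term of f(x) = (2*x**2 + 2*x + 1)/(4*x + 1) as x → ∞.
x/2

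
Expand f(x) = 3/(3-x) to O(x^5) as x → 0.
1 + x/3 + x**2/9 + x**3/27 + x**4/81 + O(x**5)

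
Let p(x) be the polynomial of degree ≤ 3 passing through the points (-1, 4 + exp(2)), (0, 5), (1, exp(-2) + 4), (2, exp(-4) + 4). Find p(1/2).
(-1 + 9*exp(2) + (73 - exp(2))*exp(4))*exp(-4)/16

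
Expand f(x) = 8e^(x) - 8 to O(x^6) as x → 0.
8*x + 4*x**2 + 4*x**3/3 + x**4/3 + x**5/15 + O(x**6)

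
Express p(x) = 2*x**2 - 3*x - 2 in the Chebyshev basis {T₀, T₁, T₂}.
-T₀ + (-3)T₁ + T₂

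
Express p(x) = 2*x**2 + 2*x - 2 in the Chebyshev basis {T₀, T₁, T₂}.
-T₀ + (2)T₁ + T₂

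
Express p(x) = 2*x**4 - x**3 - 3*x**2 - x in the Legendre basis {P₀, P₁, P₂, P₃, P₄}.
(-3/5)P₀ + (-8/5)P₁ + (-6/7)P₂ + (-2/5)P₃ + (16/35)P₄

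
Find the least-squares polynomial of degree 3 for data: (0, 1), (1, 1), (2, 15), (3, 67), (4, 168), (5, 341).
143/126 + (-2237/756)x + (-97/126)x² + (323/108)x³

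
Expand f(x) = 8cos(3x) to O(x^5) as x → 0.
8 - 36*x**2 + 27*x**4 + O(x**5)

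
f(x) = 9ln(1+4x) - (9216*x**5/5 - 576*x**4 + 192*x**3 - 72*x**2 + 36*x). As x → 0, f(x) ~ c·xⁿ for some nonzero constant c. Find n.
6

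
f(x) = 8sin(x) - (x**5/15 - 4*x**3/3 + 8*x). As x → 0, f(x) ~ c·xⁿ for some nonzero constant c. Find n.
7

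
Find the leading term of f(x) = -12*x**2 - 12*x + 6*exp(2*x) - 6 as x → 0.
8*x**3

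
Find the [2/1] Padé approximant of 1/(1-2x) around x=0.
1/(1 - 2*x)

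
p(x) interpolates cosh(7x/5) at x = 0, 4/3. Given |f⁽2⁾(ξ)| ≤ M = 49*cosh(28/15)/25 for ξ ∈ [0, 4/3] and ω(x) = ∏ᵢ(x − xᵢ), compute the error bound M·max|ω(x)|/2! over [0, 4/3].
98*cosh(28/15)/225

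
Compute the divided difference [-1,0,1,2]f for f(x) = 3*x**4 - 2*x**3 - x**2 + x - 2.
4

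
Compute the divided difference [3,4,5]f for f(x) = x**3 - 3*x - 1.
12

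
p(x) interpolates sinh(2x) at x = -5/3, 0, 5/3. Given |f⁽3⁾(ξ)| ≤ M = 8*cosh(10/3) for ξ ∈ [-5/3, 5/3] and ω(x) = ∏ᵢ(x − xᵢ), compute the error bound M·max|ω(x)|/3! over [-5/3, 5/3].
1000*sqrt(3)*cosh(10/3)/729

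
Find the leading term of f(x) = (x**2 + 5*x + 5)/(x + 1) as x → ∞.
x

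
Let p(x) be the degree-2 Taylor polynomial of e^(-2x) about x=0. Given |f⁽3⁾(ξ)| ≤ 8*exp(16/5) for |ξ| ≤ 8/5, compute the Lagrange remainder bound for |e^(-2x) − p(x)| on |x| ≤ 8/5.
2048*exp(16/5)/375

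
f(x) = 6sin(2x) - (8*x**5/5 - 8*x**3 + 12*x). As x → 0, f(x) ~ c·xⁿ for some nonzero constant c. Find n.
7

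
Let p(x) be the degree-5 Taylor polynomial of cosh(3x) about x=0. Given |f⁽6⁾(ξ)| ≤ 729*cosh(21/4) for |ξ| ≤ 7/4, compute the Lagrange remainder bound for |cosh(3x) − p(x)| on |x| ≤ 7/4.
9529569*cosh(21/4)/327680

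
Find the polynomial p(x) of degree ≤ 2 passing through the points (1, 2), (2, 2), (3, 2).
2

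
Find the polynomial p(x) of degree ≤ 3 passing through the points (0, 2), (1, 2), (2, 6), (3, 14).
2*x**2 - 2*x + 2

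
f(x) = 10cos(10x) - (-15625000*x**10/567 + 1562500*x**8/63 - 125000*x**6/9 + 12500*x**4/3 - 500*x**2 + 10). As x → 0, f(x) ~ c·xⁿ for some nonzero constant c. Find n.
12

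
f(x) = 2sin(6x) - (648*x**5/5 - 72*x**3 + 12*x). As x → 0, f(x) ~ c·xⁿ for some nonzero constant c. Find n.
7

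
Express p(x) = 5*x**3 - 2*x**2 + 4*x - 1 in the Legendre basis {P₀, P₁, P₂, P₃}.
(-5/3)P₀ + (7)P₁ + (-4/3)P₂ + (2)P₃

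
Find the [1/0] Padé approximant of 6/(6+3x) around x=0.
1 - x/2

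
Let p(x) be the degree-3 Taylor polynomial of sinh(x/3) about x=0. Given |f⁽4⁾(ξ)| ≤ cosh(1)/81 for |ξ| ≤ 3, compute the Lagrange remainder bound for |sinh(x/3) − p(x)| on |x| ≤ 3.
cosh(1)/24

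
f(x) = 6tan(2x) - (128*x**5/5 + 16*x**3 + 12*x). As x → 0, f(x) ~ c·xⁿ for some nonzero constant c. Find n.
7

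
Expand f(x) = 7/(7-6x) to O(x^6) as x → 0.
1 + 6*x/7 + 36*x**2/49 + 216*x**3/343 + 1296*x**4/2401 + 7776*x**5/16807 + O(x**6)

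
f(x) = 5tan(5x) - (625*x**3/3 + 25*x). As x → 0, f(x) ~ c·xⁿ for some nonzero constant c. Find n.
5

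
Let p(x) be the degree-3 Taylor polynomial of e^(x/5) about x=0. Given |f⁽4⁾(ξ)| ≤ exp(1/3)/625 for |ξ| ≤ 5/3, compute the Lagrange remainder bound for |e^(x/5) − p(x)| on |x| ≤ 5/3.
exp(1/3)/1944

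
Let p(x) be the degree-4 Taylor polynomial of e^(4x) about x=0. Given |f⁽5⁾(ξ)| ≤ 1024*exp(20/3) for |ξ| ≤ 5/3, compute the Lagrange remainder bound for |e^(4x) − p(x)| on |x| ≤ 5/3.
80000*exp(20/3)/729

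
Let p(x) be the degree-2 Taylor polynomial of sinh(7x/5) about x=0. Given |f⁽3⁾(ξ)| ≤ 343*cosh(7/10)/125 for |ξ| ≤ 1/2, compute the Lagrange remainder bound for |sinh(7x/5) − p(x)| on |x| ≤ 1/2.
343*cosh(7/10)/6000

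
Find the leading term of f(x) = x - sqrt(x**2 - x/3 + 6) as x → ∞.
1/6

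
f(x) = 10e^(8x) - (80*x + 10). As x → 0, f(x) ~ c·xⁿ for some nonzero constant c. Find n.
2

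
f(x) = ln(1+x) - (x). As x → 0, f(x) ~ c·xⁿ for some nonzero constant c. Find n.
2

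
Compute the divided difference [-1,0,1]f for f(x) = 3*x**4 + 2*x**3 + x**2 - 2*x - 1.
4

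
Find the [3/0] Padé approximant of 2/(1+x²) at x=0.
2 - 2*x**2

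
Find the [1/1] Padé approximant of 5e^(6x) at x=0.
(15*x + 5)/(1 - 3*x)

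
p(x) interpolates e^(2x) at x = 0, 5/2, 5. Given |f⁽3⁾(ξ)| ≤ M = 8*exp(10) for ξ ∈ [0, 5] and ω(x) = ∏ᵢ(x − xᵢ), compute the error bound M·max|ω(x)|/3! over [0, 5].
125*sqrt(3)*exp(10)/27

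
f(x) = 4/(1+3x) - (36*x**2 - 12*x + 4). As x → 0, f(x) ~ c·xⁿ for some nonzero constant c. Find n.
3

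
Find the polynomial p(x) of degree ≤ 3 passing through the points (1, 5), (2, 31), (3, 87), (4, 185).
2*x**3 + 3*x**2 + 3*x - 3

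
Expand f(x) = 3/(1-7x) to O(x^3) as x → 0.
3 + 21*x + 147*x**2 + O(x**3)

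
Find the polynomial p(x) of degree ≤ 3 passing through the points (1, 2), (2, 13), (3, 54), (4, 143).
3*x**3 - 3*x**2 - x + 3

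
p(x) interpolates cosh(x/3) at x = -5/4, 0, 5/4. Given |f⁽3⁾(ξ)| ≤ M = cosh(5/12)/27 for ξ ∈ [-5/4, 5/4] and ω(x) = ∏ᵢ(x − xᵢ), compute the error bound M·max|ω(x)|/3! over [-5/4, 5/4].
125*sqrt(3)*cosh(5/12)/46656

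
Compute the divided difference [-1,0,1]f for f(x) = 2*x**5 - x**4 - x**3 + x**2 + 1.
0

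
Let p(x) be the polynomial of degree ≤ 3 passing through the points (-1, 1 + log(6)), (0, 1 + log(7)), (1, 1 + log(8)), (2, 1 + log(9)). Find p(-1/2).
1 + log(2**(3/8)*3**(7/16)*7**(15/16)/2)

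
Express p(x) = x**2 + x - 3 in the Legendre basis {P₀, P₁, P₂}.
(-8/3)P₀ + P₁ + (2/3)P₂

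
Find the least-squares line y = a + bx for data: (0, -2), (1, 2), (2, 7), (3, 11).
a = -21/10, b = 22/5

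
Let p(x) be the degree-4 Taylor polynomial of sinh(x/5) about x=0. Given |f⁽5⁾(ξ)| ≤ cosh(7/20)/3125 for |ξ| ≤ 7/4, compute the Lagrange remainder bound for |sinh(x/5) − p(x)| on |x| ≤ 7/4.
16807*cosh(7/20)/384000000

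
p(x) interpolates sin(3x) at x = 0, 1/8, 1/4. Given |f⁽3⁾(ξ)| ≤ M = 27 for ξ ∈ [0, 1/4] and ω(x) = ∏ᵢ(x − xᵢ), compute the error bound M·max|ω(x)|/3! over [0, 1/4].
sqrt(3)/512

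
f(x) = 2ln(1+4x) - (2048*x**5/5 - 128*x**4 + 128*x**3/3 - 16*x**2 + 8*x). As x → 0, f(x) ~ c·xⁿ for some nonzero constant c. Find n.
6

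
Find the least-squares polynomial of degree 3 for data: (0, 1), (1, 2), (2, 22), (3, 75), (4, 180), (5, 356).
101/126 + (-593/756)x + (-20/63)x² + (317/108)x³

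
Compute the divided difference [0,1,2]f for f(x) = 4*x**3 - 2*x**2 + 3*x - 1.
10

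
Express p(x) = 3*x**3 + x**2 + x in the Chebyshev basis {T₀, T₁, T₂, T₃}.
(1/2)T₀ + (13/4)T₁ + (1/2)T₂ + (3/4)T₃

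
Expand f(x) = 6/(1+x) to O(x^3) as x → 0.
6 - 6*x + 6*x**2 + O(x**3)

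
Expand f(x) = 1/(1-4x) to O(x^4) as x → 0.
1 + 4*x + 16*x**2 + 64*x**3 + O(x**4)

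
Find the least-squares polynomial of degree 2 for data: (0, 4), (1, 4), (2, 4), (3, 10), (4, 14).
4 + (-7/5)x + x²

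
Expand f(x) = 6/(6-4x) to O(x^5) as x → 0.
1 + 2*x/3 + 4*x**2/9 + 8*x**3/27 + 16*x**4/81 + O(x**5)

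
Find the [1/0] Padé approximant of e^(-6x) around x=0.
1 - 6*x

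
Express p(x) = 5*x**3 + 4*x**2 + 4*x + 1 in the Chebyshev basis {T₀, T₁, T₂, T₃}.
(3)T₀ + (31/4)T₁ + (2)T₂ + (5/4)T₃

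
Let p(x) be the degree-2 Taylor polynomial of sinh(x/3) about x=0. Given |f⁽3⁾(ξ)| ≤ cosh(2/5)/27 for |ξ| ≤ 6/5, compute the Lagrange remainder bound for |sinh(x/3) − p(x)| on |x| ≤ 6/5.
4*cosh(2/5)/375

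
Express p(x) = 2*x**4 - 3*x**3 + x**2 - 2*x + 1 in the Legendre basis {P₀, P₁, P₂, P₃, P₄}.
(26/15)P₀ + (-19/5)P₁ + (38/21)P₂ + (-6/5)P₃ + (16/35)P₄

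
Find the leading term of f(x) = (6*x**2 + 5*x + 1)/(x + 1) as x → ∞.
6*x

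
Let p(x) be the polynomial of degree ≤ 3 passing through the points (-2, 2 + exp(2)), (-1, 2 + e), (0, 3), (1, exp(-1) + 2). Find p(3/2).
(35 + e*(-5*exp(2) - 3 + 21*e))*exp(-1)/16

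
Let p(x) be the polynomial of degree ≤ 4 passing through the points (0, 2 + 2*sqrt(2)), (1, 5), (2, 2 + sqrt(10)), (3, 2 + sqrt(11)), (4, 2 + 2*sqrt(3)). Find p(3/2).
-5*sqrt(11)/32 - 5*sqrt(2)/64 + 3*sqrt(3)/64 + 45*sqrt(10)/64 + 109/32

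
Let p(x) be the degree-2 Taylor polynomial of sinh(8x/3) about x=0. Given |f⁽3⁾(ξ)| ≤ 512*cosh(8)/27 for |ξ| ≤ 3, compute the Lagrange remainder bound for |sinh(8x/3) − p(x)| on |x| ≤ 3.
256*cosh(8)/3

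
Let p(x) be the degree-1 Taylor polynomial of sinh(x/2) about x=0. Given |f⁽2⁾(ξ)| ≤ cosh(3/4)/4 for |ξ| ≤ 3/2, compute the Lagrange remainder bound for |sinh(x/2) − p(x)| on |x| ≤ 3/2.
9*cosh(3/4)/32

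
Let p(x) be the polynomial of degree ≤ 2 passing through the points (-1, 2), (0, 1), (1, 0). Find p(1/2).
1/2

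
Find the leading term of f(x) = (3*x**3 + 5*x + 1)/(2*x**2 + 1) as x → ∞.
3*x/2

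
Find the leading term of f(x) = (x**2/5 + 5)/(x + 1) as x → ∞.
x/5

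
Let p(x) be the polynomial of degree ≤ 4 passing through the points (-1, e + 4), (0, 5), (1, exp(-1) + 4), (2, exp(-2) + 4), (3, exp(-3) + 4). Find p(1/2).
(-20*e + 3 + 90*exp(2) + (572 - 5*e)*exp(3))*exp(-3)/128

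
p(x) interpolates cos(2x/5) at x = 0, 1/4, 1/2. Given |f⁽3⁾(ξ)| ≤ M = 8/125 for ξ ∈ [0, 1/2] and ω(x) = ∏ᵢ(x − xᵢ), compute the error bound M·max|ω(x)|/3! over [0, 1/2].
sqrt(3)/27000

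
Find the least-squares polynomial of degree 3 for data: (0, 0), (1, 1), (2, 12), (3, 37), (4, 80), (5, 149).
-8/63 + (-254/189)x + (124/63)x² + (23/27)x³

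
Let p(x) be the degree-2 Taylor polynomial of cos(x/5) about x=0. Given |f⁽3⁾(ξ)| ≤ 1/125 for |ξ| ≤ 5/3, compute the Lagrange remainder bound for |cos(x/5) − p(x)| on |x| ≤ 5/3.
1/162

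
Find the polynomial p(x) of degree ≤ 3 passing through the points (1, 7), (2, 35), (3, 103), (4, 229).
3*x**3 + 2*x**2 + x + 1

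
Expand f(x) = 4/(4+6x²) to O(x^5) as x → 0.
1 - 3*x**2/2 + 9*x**4/4 + O(x**5)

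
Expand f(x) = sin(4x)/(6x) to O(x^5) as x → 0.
2/3 - 16*x**2/9 + 64*x**4/45 + O(x**5)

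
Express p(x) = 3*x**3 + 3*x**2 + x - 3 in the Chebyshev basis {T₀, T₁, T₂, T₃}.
(-3/2)T₀ + (13/4)T₁ + (3/2)T₂ + (3/4)T₃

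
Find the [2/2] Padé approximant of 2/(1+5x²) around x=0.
2/(5*x**2 + 1)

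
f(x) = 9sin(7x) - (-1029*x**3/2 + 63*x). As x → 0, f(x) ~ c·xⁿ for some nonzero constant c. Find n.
5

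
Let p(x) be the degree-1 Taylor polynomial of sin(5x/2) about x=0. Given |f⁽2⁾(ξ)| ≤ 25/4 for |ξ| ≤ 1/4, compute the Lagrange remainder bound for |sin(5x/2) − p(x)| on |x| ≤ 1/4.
25/128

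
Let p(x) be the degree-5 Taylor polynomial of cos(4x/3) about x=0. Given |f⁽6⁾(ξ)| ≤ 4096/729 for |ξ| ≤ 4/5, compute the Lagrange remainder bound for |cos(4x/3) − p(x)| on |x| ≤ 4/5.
1048576/512578125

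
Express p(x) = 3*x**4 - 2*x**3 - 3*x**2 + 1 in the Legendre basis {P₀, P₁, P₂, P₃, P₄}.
(3/5)P₀ + (-6/5)P₁ + (-2/7)P₂ + (-4/5)P₃ + (24/35)P₄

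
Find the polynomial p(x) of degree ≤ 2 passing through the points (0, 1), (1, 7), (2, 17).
2*x**2 + 4*x + 1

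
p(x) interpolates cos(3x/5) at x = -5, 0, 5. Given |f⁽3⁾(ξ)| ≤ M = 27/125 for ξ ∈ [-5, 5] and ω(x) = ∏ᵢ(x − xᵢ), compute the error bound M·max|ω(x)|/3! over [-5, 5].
sqrt(3)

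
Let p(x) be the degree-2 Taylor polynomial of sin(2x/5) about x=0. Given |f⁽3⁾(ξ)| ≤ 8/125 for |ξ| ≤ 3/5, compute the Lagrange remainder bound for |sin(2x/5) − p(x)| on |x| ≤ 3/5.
36/15625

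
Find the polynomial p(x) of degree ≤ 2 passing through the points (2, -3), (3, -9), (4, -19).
-2*x**2 + 4*x - 3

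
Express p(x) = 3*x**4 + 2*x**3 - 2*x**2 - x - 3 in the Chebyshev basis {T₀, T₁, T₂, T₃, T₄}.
(-23/8)T₀ + (1/2)T₁ + (1/2)T₂ + (1/2)T₃ + (3/8)T₄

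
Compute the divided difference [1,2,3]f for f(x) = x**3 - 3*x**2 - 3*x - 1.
3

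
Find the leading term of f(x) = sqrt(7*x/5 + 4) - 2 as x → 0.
7*x/20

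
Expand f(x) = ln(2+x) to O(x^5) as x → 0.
log(2) + x/2 - x**2/8 + x**3/24 - x**4/64 + O(x**5)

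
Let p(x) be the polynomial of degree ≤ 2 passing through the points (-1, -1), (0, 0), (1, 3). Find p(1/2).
5/4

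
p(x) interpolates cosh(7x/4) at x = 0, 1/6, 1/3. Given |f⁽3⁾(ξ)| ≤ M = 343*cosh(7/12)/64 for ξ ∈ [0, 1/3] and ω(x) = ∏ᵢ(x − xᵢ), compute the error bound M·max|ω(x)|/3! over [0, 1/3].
343*sqrt(3)*cosh(7/12)/373248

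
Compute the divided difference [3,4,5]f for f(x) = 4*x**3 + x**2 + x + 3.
49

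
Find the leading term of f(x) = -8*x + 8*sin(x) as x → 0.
-4*x**3/3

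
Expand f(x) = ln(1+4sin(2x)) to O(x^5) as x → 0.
8*x - 32*x**2 + 496*x**3/3 - 2944*x**4/3 + O(x**5)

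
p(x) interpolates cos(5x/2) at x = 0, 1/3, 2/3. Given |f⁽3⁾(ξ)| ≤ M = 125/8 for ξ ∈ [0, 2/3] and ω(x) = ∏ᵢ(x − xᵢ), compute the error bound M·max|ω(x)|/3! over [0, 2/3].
125*sqrt(3)/5832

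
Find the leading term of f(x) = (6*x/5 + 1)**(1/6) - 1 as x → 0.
x/5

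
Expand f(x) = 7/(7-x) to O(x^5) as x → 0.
1 + x/7 + x**2/49 + x**3/343 + x**4/2401 + O(x**5)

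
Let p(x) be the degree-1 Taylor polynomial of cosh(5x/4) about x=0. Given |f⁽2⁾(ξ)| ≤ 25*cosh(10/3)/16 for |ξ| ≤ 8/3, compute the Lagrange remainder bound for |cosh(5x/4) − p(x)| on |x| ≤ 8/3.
50*cosh(10/3)/9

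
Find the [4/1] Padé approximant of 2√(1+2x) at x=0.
(3*x**4/20 - 2*x**3/5 + 9*x**2/5 + 24*x/5 + 2)/(7*x/5 + 1)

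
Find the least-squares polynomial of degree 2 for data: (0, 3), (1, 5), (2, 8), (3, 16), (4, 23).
103/35 + (57/70)x + (15/14)x²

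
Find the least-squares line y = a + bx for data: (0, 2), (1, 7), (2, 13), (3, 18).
a = 19/10, b = 27/5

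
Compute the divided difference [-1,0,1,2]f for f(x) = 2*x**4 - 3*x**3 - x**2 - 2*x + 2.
1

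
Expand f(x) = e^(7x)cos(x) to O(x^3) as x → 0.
1 + 7*x + 24*x**2 + O(x**3)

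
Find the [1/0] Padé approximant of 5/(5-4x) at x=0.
4*x/5 + 1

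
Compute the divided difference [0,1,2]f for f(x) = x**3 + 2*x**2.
5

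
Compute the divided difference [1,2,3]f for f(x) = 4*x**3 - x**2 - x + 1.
23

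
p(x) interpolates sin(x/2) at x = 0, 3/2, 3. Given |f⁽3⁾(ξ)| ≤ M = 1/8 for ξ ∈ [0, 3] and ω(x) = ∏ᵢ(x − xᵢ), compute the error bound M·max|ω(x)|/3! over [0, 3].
sqrt(3)/64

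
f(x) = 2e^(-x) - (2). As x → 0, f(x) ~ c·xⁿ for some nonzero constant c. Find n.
1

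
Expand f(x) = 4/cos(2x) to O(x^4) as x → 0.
4 + 8*x**2 + O(x**4)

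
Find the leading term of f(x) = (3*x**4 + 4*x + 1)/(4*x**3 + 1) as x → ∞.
3*x/4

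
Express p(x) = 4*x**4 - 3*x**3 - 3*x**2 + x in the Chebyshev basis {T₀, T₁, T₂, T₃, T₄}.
(-5/4)T₁ + (1/2)T₂ + (-3/4)T₃ + (1/2)T₄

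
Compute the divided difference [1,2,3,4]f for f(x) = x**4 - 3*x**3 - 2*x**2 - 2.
7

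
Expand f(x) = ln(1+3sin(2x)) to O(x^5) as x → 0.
6*x - 18*x**2 + 68*x**3 - 300*x**4 + O(x**5)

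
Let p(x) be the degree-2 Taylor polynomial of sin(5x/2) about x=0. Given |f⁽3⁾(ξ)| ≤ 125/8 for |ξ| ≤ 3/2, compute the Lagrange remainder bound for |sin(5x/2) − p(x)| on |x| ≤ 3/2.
1125/128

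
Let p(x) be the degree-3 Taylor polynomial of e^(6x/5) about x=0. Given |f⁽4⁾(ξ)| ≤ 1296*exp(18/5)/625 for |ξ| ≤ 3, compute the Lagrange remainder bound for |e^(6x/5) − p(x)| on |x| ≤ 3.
4374*exp(18/5)/625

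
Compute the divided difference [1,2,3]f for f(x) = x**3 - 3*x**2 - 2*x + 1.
3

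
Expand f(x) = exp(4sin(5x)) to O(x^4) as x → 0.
1 + 20*x + 200*x**2 + 1250*x**3 + O(x**4)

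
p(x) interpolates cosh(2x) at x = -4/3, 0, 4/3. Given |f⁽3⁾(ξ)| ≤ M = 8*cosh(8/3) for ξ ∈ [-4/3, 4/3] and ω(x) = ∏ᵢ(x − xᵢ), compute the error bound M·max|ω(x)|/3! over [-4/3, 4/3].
512*sqrt(3)*cosh(8/3)/729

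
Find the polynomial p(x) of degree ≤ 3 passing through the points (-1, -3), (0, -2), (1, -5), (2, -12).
-2*x**2 - x - 2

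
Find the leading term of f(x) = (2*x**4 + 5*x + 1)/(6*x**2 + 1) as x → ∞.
x**2/3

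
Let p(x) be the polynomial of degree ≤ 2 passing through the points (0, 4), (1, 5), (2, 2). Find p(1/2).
5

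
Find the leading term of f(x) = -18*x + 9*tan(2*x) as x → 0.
24*x**3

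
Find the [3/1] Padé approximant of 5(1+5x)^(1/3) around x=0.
(-625*x**3/81 + 125*x**2/9 + 25*x + 5)/(10*x/3 + 1)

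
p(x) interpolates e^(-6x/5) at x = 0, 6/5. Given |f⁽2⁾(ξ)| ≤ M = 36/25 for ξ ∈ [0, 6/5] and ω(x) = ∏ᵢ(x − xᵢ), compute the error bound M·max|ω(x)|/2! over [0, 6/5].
162/625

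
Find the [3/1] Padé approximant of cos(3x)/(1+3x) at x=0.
(9*x**3/8 - 21*x**2/4 + x/4 + 1)/(13*x/4 + 1)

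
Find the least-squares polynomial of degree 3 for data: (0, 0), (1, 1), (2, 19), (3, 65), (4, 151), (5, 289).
-5/126 + (-2437/756)x + (307/126)x² + (211/108)x³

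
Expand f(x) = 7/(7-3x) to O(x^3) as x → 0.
1 + 3*x/7 + 9*x**2/49 + O(x**3)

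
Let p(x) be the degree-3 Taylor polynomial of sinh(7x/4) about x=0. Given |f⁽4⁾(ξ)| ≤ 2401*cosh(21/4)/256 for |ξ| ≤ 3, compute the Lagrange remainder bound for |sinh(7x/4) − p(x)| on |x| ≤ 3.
64827*cosh(21/4)/2048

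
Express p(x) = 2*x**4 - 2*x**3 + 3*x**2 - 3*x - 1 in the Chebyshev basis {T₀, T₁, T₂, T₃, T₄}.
(5/4)T₀ + (-9/2)T₁ + (5/2)T₂ + (-1/2)T₃ + (1/4)T₄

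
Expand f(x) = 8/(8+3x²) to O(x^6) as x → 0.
1 - 3*x**2/8 + 9*x**4/64 + O(x**6)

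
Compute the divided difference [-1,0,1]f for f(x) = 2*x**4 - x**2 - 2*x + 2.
1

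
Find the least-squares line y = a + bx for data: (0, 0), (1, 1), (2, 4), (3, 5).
a = -1/5, b = 9/5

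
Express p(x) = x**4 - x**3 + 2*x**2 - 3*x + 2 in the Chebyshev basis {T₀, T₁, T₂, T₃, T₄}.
(27/8)T₀ + (-15/4)T₁ + (3/2)T₂ + (-1/4)T₃ + (1/8)T₄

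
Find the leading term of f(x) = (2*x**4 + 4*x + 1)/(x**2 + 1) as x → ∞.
2*x**2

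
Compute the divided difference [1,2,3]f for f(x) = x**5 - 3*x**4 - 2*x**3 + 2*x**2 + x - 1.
5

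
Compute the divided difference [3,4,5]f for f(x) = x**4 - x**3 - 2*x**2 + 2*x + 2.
83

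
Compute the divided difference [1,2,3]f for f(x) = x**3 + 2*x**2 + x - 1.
8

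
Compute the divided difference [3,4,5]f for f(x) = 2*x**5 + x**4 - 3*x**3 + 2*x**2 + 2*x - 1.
1383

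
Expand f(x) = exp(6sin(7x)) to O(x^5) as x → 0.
1 + 42*x + 882*x**2 + 12005*x**3 + 115248*x**4 + O(x**5)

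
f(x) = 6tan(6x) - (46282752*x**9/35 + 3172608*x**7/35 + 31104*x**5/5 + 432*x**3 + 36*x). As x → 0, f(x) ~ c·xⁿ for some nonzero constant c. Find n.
11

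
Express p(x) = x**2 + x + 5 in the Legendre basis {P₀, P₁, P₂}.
(16/3)P₀ + P₁ + (2/3)P₂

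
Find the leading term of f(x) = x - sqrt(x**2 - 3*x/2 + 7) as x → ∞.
3/4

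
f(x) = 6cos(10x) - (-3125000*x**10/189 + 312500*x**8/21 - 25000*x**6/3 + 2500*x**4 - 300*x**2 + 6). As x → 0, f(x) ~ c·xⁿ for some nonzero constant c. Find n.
12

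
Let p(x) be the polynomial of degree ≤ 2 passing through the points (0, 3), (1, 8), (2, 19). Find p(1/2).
19/4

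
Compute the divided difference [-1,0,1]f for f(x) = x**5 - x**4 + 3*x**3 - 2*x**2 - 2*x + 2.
-3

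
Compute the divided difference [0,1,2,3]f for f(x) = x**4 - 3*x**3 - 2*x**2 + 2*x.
3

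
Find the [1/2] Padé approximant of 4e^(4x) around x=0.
(16*x/3 + 4)/(8*x**2/3 - 8*x/3 + 1)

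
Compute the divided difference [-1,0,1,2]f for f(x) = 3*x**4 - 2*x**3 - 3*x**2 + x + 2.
4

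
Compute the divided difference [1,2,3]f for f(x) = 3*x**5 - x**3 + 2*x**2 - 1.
266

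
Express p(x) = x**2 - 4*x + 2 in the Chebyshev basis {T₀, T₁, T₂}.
(5/2)T₀ + (-4)T₁ + (1/2)T₂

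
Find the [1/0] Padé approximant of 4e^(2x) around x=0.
8*x + 4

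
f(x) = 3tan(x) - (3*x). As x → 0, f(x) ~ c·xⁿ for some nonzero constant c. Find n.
3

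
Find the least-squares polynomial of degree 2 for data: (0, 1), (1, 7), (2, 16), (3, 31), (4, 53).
10/7 + (68/35)x + (19/7)x²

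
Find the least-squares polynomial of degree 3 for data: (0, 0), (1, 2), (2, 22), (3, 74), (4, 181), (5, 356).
-5/126 + (-115/756)x + (-31/63)x² + (319/108)x³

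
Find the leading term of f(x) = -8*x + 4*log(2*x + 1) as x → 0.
-8*x**2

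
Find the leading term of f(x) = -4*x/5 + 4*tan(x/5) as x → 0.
4*x**3/375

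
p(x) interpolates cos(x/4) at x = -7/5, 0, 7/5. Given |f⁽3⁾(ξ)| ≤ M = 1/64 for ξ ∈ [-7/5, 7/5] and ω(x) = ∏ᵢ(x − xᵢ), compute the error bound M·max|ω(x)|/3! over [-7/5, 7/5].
343*sqrt(3)/216000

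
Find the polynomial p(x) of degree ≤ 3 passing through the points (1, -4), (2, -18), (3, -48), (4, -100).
-x**3 - 2*x**2 - x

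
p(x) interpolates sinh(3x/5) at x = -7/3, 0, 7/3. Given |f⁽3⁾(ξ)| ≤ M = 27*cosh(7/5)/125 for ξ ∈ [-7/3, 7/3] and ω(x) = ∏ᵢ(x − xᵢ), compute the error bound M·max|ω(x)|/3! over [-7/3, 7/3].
343*sqrt(3)*cosh(7/5)/3375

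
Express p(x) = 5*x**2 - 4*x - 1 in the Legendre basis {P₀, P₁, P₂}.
(2/3)P₀ + (-4)P₁ + (10/3)P₂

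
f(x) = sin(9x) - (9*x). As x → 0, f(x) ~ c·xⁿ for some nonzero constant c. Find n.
3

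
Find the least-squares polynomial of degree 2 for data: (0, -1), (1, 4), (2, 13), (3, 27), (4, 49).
-22/35 + (81/70)x + (39/14)x²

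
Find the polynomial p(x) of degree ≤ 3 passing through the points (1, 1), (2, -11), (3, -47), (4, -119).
-2*x**3 + 2*x + 1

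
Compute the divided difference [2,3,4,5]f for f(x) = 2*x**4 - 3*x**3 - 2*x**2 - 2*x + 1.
25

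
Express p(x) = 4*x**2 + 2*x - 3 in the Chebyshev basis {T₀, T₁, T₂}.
-T₀ + (2)T₁ + (2)T₂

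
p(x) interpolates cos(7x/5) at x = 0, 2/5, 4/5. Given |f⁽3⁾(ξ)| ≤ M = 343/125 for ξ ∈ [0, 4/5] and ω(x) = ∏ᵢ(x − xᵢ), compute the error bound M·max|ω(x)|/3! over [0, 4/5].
2744*sqrt(3)/421875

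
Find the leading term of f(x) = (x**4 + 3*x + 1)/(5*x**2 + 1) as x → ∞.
x**2/5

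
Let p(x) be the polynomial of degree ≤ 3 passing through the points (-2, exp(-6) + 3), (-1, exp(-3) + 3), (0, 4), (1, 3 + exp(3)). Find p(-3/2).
(5 + 15*exp(3) + (exp(3) + 43)*exp(6))*exp(-6)/16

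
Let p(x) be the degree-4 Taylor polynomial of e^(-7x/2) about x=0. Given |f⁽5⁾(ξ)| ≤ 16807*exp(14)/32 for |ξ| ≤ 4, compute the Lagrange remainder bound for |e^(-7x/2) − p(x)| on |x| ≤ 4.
67228*exp(14)/15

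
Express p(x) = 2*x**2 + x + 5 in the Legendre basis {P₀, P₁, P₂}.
(17/3)P₀ + P₁ + (4/3)P₂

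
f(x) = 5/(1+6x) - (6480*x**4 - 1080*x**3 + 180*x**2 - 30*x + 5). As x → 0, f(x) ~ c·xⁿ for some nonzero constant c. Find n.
5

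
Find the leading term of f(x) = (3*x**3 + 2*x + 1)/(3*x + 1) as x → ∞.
x**2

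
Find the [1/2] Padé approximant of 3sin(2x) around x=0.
6*x/(2*x**2/3 + 1)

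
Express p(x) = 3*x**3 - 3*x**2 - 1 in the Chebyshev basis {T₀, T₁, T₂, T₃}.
(-5/2)T₀ + (9/4)T₁ + (-3/2)T₂ + (3/4)T₃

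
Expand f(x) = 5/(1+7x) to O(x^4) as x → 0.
5 - 35*x + 245*x**2 - 1715*x**3 + O(x**4)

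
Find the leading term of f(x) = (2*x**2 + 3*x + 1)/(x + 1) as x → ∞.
2*x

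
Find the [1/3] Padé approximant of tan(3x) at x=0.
3*x/(1 - 3*x**2)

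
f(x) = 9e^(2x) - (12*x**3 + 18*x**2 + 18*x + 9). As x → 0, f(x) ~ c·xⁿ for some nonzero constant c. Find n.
4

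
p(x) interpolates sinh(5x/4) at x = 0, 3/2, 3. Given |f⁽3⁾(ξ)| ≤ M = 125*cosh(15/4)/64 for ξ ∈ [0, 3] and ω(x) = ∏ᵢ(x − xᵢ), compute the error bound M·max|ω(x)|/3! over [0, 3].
125*sqrt(3)*cosh(15/4)/512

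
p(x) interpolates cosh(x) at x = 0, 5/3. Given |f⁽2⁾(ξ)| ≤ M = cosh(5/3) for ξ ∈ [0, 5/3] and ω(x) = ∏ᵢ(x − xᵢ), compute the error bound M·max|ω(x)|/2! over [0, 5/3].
25*cosh(5/3)/72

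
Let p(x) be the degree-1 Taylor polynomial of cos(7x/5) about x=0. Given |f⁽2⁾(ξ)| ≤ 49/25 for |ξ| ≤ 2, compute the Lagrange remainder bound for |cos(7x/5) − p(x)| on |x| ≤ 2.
98/25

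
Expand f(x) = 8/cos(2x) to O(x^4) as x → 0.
8 + 16*x**2 + O(x**4)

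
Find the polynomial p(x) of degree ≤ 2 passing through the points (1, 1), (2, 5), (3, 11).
x**2 + x - 1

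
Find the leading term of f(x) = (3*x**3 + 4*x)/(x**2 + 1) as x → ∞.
3*x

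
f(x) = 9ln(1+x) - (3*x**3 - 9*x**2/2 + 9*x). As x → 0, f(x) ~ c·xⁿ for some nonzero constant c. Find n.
4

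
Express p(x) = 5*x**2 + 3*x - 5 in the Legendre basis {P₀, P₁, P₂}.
(-10/3)P₀ + (3)P₁ + (10/3)P₂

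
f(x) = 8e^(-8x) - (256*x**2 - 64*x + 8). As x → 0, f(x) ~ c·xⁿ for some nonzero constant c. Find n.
3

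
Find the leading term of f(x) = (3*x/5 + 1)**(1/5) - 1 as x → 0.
3*x/25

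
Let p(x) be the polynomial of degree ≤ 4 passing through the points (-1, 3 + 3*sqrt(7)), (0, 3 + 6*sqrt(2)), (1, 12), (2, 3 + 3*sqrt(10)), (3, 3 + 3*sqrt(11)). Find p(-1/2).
-123/64 - 15*sqrt(11)/128 + 21*sqrt(10)/32 + 105*sqrt(7)/128 + 105*sqrt(2)/16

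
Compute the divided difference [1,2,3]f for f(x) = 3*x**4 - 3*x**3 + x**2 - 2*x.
58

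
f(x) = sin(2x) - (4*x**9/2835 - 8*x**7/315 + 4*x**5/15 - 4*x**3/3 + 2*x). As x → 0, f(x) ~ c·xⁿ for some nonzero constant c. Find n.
11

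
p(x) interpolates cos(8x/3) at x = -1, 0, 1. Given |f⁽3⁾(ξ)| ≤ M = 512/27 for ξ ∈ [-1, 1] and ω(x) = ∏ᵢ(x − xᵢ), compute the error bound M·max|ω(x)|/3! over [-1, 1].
512*sqrt(3)/729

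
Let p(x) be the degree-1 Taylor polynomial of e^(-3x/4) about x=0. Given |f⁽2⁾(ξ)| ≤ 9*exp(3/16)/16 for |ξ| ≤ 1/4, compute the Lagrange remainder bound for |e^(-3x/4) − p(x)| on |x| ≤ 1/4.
9*exp(3/16)/512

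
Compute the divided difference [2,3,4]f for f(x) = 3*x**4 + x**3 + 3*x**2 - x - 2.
177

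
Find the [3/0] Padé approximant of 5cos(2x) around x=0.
5 - 10*x**2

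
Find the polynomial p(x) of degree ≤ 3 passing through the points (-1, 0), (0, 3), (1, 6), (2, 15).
x**3 + 2*x + 3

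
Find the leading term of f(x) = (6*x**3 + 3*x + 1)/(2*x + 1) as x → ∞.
3*x**2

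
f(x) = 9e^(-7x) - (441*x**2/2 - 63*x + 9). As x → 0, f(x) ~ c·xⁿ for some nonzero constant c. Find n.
3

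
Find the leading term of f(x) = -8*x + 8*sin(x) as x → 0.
-4*x**3/3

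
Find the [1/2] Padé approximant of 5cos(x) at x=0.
5/(x**2/2 + 1)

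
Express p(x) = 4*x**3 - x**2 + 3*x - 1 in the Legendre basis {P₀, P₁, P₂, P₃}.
(-4/3)P₀ + (27/5)P₁ + (-2/3)P₂ + (8/5)P₃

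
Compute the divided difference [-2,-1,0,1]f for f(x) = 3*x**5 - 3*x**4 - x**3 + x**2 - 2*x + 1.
20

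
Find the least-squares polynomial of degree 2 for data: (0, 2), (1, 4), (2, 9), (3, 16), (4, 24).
9/5 + (8/5)x + x²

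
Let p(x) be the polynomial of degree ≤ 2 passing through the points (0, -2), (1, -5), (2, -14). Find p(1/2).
-11/4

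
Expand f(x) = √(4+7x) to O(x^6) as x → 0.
2 + 7*x/4 - 49*x**2/64 + 343*x**3/512 - 12005*x**4/16384 + 117649*x**5/131072 + O(x**6)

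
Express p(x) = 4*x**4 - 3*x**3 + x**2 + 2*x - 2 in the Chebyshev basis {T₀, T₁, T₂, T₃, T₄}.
(-1/4)T₁ + (5/2)T₂ + (-3/4)T₃ + (1/2)T₄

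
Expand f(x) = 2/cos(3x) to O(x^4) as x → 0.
2 + 9*x**2 + O(x**4)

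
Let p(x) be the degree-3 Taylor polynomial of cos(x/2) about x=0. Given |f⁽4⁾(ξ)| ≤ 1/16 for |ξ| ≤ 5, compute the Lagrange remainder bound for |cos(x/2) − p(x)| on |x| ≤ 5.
625/384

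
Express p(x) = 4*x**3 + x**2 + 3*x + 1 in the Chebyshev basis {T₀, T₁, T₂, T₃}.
(3/2)T₀ + (6)T₁ + (1/2)T₂ + T₃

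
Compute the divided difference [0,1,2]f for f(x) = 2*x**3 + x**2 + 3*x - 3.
7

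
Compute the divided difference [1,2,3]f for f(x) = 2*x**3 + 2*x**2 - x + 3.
14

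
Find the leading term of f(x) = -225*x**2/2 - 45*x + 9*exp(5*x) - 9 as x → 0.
375*x**3/2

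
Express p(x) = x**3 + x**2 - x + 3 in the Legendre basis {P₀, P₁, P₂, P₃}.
(10/3)P₀ + (-2/5)P₁ + (2/3)P₂ + (2/5)P₃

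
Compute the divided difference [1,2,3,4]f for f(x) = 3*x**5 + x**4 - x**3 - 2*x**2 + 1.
204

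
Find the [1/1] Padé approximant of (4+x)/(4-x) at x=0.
(x/4 + 1)/(1 - x/4)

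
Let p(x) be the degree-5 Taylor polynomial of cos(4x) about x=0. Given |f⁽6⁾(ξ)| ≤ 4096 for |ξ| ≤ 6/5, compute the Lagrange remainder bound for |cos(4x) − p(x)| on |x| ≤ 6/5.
1327104/78125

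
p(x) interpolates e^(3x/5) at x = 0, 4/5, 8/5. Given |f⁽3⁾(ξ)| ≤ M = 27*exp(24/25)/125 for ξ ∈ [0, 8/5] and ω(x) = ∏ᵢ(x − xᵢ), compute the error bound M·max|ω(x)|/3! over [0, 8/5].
64*sqrt(3)*exp(24/25)/15625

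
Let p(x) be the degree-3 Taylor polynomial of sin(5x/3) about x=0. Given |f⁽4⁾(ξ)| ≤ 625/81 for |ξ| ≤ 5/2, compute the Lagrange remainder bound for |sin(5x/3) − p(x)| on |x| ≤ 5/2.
390625/31104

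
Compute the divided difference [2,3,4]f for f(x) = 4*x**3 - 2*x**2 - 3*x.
34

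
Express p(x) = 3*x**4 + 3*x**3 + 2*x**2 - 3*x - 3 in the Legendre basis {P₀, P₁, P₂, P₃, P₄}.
(-26/15)P₀ + (-6/5)P₁ + (64/21)P₂ + (6/5)P₃ + (24/35)P₄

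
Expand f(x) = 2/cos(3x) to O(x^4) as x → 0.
2 + 9*x**2 + O(x**4)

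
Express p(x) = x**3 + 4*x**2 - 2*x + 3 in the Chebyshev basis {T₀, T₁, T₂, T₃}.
(5)T₀ + (-5/4)T₁ + (2)T₂ + (1/4)T₃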